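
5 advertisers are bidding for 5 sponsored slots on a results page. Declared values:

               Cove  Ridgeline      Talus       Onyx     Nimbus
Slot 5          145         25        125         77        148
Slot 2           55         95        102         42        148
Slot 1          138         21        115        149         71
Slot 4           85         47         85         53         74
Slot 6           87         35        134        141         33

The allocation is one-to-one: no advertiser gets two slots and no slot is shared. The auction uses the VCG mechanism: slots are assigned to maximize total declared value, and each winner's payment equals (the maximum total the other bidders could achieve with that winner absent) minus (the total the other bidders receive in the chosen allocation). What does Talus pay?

Talus pays $33.

Efficient allocation: Cove→Slot 5 ($145), Ridgeline→Slot 4 ($47), Talus→Slot 6 ($134), Onyx→Slot 1 ($149), Nimbus→Slot 2 ($148); total welfare W = $623.
Talus receives Slot 6 at value $134, so the others get W − 134 = $489.
Without Talus: best allocation of the remaining 4 bidders over all 5 slots is Cove→Slot 1 ($138), Ridgeline→Slot 2 ($95), Onyx→Slot 6 ($141), Nimbus→Slot 5 ($148), total $522.
VCG payment = (others' best without Talus) − (others' welfare with Talus) = 522 − 489 = $33.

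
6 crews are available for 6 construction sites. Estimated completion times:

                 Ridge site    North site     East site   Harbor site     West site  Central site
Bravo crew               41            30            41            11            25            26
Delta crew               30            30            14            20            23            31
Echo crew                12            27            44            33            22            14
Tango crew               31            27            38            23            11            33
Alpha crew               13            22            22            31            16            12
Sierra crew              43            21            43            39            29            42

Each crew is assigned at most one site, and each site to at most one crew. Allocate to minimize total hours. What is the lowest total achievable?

Minimum total: 81 hours

This is a one-to-one assignment (minimum-cost bipartite matching).
Optimal: Bravo crew→Harbor site (11 hours), Delta crew→East site (14 hours), Echo crew→Ridge site (12 hours), Tango crew→West site (11 hours), Alpha crew→Central site (12 hours), Sierra crew→North site (21 hours) — total 11+14+12+11+12+21 = 81 hours.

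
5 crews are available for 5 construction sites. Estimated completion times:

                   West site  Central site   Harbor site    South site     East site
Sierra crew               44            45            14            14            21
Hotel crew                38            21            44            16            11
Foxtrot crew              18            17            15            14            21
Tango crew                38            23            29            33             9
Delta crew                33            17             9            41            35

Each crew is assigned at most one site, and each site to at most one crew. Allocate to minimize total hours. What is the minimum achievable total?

Minimum total: 71 hours

This is the linear assignment problem.
Optimal: Sierra crew→South site (14 hours), Hotel crew→Central site (21 hours), Foxtrot crew→West site (18 hours), Tango crew→East site (9 hours), Delta crew→Harbor site (9 hours) — total 14+21+18+9+9 = 71 hours.
Column-greedy (each site in turn goes to its cheapest remaining crew) gives 74 hours, worse by 3.
Next-best assignment: Sierra crew→Harbor site, Hotel crew→South site, Foxtrot crew→West site, Tango crew→East site, Delta crew→Central site = 74 hours.
Checked against all permutations: 71 hours is optimal.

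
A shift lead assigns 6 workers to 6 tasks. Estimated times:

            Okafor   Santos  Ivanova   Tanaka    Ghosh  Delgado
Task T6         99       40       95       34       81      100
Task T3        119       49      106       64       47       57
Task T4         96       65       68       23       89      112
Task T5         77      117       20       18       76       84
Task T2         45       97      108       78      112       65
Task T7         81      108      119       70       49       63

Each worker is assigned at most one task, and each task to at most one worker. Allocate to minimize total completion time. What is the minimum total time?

Optimal: Okafor→Task T2 (45 min), Santos→Task T6 (40 min), Ivanova→Task T5 (20 min), Tanaka→Task T4 (23 min), Ghosh→Task T7 (49 min), Delgado→Task T3 (57 min) — total 45+40+20+23+49+57 = 234 min.
Column-greedy (each task in turn goes to its cheapest remaining worker) gives 274 min, worse by 40.
Next-best assignment: Okafor→Task T2, Santos→Task T6, Ivanova→Task T5, Tanaka→Task T4, Ghosh→Task T3, Delgado→Task T7 = 238 min.
Checked against all permutations: 234 min is optimal.

Minimum total: 234 min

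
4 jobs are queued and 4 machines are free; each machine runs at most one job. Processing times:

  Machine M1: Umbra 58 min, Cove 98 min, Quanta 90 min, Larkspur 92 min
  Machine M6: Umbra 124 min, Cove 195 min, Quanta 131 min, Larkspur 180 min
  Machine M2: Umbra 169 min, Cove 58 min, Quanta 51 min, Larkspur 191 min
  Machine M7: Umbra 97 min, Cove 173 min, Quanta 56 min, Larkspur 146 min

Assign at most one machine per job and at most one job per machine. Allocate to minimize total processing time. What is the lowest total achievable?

This is the linear assignment problem.
Optimal: Umbra→Machine M6 (124 min), Cove→Machine M2 (58 min), Quanta→Machine M7 (56 min), Larkspur→Machine M1 (92 min) — total 124+58+56+92 = 330 min.
Row-greedy (each job in turn takes its cheapest remaining machine) gives 352 min, worse by 22.
Next-best assignment: Umbra→Machine M1, Cove→Machine M2, Quanta→Machine M7, Larkspur→Machine M6 = 352 min.

Minimum total: 330 min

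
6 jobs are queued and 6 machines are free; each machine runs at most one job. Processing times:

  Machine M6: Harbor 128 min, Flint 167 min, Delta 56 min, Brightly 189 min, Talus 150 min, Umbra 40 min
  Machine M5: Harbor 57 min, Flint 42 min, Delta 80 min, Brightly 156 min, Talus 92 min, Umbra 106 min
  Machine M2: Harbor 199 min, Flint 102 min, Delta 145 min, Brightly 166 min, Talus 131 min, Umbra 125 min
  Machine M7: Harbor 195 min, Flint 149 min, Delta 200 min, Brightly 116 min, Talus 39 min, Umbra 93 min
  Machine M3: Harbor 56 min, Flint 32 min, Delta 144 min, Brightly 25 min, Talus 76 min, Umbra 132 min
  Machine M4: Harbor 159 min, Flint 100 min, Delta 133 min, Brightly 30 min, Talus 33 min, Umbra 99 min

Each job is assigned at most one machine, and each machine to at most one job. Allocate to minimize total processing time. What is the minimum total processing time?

Optimal: Harbor→Machine M5 (57 min), Flint→Machine M3 (32 min), Delta→Machine M6 (56 min), Brightly→Machine M4 (30 min), Talus→Machine M7 (39 min), Umbra→Machine M2 (125 min) — total 57+32+56+30+39+125 = 339 min.
Row-greedy (each job in turn takes its cheapest remaining machine) gives 348 min, worse by 9.

Min total: 339 min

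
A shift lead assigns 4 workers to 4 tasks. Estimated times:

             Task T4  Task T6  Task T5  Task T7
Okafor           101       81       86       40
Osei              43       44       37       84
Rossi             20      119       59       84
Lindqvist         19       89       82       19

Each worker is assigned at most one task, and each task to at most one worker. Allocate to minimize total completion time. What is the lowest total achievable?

Minimum total: 157 min

Treat this as an assignment problem: match each worker to one task.
Optimal: Okafor→Task T6 (81 min), Osei→Task T5 (37 min), Rossi→Task T4 (20 min), Lindqvist→Task T7 (19 min) — total 81+37+20+19 = 157 min.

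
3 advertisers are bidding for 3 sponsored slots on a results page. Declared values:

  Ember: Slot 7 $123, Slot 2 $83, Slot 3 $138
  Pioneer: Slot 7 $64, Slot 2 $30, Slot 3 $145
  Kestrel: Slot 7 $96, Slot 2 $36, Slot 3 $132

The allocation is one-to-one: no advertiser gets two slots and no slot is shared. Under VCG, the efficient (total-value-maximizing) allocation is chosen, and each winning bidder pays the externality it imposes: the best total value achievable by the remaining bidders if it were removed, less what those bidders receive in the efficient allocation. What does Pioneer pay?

Efficient allocation: Ember→Slot 2 ($83), Pioneer→Slot 3 ($145), Kestrel→Slot 7 ($96); total welfare W = $324.
Pioneer receives Slot 3 at value $145, so the others get W − 145 = $179.
Without Pioneer: best allocation of the remaining 2 bidders over all 3 slots is Ember→Slot 7 ($123), Kestrel→Slot 3 ($132), total $255.
VCG payment = (others' best without Pioneer) − (others' welfare with Pioneer) = 255 − 179 = $76.

Pioneer pays $76.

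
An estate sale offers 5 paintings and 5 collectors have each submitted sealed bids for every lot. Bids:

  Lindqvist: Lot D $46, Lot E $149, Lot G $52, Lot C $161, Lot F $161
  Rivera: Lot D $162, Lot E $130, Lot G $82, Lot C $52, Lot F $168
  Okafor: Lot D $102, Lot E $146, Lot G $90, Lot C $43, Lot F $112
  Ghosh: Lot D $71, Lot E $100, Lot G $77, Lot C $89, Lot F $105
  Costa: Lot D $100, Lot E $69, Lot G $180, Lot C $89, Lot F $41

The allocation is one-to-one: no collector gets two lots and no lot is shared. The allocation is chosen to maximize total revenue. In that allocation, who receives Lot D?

Optimal: Lindqvist→Lot C ($161), Rivera→Lot D ($162), Okafor→Lot E ($146), Ghosh→Lot F ($105), Costa→Lot G ($180) — total 161+162+146+105+180 = $754.
Next-best assignment: Lindqvist→Lot F, Rivera→Lot D, Okafor→Lot E, Ghosh→Lot C, Costa→Lot G = $738.
Every other assignment is strictly worse.
Rivera's own top lot is Lot F ($168), but forcing Rivera→Lot F and reassigning the rest optimally gives only $726 — worse by 28.

Rivera receives Lot D.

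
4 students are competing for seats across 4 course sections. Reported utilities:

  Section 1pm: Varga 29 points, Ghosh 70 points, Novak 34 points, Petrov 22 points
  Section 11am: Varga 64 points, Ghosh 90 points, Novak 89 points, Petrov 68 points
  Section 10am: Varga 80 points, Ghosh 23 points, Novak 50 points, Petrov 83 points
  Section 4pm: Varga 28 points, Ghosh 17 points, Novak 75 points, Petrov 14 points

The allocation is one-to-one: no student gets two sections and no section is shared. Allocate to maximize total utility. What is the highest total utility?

Max total: 293 points

This is the linear assignment problem.
Optimal: Varga→Section 10am (80 points), Ghosh→Section 1pm (70 points), Novak→Section 4pm (75 points), Petrov→Section 11am (68 points) — total 80+70+75+68 = 293 points.
Row-greedy (each student in turn takes its best remaining section) gives 267 points, worse by 26.
No other one-to-one assignment exceeds 293 points.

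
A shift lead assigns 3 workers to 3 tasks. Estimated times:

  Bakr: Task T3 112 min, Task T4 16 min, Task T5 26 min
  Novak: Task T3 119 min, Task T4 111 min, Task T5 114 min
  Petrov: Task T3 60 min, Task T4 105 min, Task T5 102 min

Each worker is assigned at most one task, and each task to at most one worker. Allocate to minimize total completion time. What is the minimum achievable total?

Minimum total: 190 min

Optimal: Bakr→Task T4 (16 min), Novak→Task T5 (114 min), Petrov→Task T3 (60 min) — total 16+114+60 = 190 min.
Next-best assignment: Bakr→Task T5, Novak→Task T4, Petrov→Task T3 = 197 min.
Swapping Novak↔Petrov (Novak→Task T3 119 min, Petrov→Task T5 102 min) adds 47.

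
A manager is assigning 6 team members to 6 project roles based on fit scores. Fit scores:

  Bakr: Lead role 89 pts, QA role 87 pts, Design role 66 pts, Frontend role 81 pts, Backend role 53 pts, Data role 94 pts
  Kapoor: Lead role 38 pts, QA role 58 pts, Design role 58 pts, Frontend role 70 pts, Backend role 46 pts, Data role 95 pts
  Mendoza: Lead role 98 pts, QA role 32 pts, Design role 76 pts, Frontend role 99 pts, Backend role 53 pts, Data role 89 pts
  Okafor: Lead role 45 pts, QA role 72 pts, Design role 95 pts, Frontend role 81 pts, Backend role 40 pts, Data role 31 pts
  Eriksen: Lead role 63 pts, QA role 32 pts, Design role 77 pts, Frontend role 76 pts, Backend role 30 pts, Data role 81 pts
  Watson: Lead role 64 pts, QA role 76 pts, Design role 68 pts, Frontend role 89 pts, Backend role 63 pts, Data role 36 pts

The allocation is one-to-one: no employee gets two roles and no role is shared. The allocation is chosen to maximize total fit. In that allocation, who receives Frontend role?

Optimal: Bakr→QA role (87 pts), Kapoor→Data role (95 pts), Mendoza→Lead role (98 pts), Okafor→Design role (95 pts), Eriksen→Frontend role (76 pts), Watson→Backend role (63 pts) — total 87+95+98+95+76+63 = 514 pts.
Next-best assignment: Bakr→QA role, Kapoor→Data role, Mendoza→Frontend role, Okafor→Design role, Eriksen→Lead role, Watson→Backend role = 502 pts.
Every other assignment is strictly worse.
Eriksen's own top role is Data role (81 pts), but forcing Eriksen→Data role and reassigning the rest optimally gives only 496 pts — worse by 18.

Eriksen receives Frontend role.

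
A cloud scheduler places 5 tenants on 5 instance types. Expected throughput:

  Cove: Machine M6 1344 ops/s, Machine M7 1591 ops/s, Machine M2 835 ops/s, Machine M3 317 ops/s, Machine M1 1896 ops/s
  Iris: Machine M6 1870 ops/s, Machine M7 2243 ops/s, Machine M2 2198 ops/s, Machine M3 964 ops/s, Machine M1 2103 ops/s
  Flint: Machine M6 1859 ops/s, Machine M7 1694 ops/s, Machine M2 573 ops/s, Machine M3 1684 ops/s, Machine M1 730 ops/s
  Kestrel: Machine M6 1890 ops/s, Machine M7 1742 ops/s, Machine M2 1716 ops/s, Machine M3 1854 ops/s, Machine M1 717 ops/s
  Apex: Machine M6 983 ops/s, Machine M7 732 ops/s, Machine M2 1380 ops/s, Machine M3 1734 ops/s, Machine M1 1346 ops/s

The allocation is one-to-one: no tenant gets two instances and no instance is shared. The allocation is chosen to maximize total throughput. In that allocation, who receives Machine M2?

Kestrel receives Machine M2.

This is the linear assignment problem.
Optimal: Cove→Machine M1 (1896 ops/s), Iris→Machine M7 (2243 ops/s), Flint→Machine M6 (1859 ops/s), Kestrel→Machine M2 (1716 ops/s), Apex→Machine M3 (1734 ops/s) — total 1896+2243+1859+1716+1734 = 9448 ops/s.
Next-best assignment: Cove→Machine M1, Iris→Machine M2, Flint→Machine M6, Kestrel→Machine M7, Apex→Machine M3 = 9429 ops/s.
No other one-to-one assignment exceeds 9448 ops/s.
Kestrel's own top instance is Machine M6 (1890 ops/s), but forcing Kestrel→Machine M6 and reassigning the rest optimally gives only 9412 ops/s — worse by 36.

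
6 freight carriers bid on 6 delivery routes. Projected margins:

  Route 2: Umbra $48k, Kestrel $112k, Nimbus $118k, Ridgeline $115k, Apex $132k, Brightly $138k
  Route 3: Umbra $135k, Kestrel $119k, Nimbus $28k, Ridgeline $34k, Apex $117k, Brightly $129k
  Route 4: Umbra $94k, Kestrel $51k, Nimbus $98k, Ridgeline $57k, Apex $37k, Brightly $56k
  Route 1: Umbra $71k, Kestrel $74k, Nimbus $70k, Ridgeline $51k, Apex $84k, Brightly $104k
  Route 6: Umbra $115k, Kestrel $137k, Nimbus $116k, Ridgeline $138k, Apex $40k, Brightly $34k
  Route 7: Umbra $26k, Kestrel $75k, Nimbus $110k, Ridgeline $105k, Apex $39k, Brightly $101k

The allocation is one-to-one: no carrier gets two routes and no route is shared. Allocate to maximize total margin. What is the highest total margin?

This is a one-to-one assignment (maximum-weight bipartite matching).
Optimal: Umbra→Route 3 ($135k), Kestrel→Route 6 ($137k), Nimbus→Route 4 ($98k), Ridgeline→Route 7 ($105k), Apex→Route 2 ($132k), Brightly→Route 1 ($104k) — total 135+137+98+105+132+104 = $711k.
Row-greedy (each carrier in turn takes its best remaining route) gives $635k, worse by 76.
Swapping Brightly↔Ridgeline (Brightly→Route 7 $101k, Ridgeline→Route 1 $51k) loses 57.

Max total: $711k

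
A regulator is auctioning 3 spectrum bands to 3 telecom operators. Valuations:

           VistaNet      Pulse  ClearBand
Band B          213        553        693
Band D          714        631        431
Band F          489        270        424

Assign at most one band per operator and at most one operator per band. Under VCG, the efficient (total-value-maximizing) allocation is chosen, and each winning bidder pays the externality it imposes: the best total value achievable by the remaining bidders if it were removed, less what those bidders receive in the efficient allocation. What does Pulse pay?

Pulse pays $225M.

Efficient allocation: VistaNet→Band F ($489M), Pulse→Band D ($631M), ClearBand→Band B ($693M); total welfare W = $1813M.
Pulse receives Band D at value $631M, so the others get W − 631 = $1182M.
Without Pulse: best allocation of the remaining 2 bidders over all 3 bands is VistaNet→Band D ($714M), ClearBand→Band B ($693M), total $1407M.
VCG payment = (others' best without Pulse) − (others' welfare with Pulse) = 1407 − 1182 = $225M.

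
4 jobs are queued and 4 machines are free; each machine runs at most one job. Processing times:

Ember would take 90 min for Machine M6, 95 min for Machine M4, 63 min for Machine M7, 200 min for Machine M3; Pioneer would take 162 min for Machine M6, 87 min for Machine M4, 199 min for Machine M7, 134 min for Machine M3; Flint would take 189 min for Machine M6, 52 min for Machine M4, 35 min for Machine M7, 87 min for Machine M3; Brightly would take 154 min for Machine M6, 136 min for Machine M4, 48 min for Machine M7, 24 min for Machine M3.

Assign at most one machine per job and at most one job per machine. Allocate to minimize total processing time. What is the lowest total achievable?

Optimal: Ember→Machine M6 (90 min), Pioneer→Machine M4 (87 min), Flint→Machine M7 (35 min), Brightly→Machine M3 (24 min) — total 90+87+35+24 = 236 min.
Row-greedy (each job in turn takes its cheapest remaining machine) gives 391 min, worse by 155.

Minimum total: 236 min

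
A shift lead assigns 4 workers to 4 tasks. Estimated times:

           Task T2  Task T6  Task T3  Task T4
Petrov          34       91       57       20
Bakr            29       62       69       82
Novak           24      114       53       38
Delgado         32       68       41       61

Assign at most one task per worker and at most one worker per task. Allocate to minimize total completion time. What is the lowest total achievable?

Minimum total: 147 min

Optimal: Petrov→Task T4 (20 min), Bakr→Task T6 (62 min), Novak→Task T2 (24 min), Delgado→Task T3 (41 min) — total 20+62+24+41 = 147 min.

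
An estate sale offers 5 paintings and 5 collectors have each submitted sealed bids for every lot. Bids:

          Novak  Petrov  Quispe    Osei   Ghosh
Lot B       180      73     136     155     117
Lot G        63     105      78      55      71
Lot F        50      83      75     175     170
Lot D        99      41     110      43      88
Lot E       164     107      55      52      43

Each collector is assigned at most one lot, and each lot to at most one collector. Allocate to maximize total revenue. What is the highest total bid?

Maximum total: $704

This is a one-to-one assignment (maximum-weight bipartite matching).
Optimal: Novak→Lot E ($164), Petrov→Lot G ($105), Quispe→Lot D ($110), Osei→Lot B ($155), Ghosh→Lot F ($170) — total 164+105+110+155+170 = $704.
Column-greedy (each lot in turn goes to its best remaining collector) gives $613, worse by 91.
Swapping Quispe↔Osei (Quispe→Lot B $136, Osei→Lot D $43) loses 86.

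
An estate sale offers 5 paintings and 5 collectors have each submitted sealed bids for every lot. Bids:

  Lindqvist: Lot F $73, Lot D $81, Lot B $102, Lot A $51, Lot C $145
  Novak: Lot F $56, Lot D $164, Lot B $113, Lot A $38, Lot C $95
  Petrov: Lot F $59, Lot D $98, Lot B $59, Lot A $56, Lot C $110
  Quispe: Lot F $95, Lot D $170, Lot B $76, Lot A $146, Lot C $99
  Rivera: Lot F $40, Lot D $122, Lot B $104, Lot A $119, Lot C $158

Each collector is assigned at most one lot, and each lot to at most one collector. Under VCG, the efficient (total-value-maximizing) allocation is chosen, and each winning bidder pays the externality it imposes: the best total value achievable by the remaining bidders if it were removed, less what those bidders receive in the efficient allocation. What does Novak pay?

Novak pays $39.

Efficient allocation: Lindqvist→Lot B ($102), Novak→Lot D ($164), Petrov→Lot F ($59), Quispe→Lot A ($146), Rivera→Lot C ($158); total welfare W = $629.
Novak receives Lot D at value $164, so the others get W − 164 = $465.
Without Novak: best allocation of the remaining 4 bidders over all 5 lots is Lindqvist→Lot B ($102), Petrov→Lot D ($98), Quispe→Lot A ($146), Rivera→Lot C ($158), total $504.
VCG payment = (others' best without Novak) − (others' welfare with Novak) = 504 − 465 = $39.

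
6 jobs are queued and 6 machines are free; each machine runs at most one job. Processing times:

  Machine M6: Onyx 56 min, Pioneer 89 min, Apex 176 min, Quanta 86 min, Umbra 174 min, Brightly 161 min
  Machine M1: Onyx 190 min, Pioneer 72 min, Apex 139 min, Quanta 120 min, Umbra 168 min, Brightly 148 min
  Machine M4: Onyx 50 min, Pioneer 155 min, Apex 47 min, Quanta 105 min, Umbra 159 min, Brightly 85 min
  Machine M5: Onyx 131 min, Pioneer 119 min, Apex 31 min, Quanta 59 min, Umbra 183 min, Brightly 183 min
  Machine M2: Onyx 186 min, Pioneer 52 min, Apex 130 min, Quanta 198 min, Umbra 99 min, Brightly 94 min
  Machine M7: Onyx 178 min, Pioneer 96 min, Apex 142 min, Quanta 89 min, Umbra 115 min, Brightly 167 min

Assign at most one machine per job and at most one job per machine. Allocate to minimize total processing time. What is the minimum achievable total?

Minimum total: 432 min

Optimal: Onyx→Machine M6 (56 min), Pioneer→Machine M1 (72 min), Apex→Machine M5 (31 min), Quanta→Machine M7 (89 min), Umbra→Machine M2 (99 min), Brightly→Machine M4 (85 min) — total 56+72+31+89+99+85 = 432 min.
Row-greedy (each job in turn takes its cheapest remaining machine) gives 482 min, worse by 50.
Next-best assignment: Onyx→Machine M6, Pioneer→Machine M1, Apex→Machine M4, Quanta→Machine M5, Umbra→Machine M7, Brightly→Machine M2 = 443 min.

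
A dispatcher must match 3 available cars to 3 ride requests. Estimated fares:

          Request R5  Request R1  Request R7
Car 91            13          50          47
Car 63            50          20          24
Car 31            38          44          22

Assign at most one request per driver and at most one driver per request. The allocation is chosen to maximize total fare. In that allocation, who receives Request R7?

This is a one-to-one assignment (maximum-weight bipartite matching).
Optimal: Car 91→Request R7 ($47), Car 63→Request R5 ($50), Car 31→Request R1 ($44) — total 47+50+44 = $141.
Max-entry greedy (repeatedly take the single best remaining cell) gives $122, worse by 19.
Next-best assignment: Car 91→Request R1, Car 63→Request R5, Car 31→Request R7 = $122.
Car 91's own top request is Request R1 ($50), but forcing Car 91→Request R1 and reassigning the rest optimally gives only $122 — worse by 19.

Car 91 receives Request R7.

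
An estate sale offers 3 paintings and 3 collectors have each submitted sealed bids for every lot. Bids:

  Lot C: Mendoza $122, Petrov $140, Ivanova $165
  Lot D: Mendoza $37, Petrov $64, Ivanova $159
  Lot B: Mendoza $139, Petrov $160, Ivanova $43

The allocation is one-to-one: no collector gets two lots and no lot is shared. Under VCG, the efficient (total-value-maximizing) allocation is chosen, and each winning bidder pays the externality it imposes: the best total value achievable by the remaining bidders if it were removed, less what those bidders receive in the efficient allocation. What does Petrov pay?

Efficient allocation: Mendoza→Lot C ($122), Petrov→Lot B ($160), Ivanova→Lot D ($159); total welfare W = $441.
Petrov receives Lot B at value $160, so the others get W − 160 = $281.
Without Petrov: best allocation of the remaining 2 bidders over all 3 lots is Mendoza→Lot B ($139), Ivanova→Lot C ($165), total $304.
VCG payment = (others' best without Petrov) − (others' welfare with Petrov) = 304 − 281 = $23.

Petrov pays $23.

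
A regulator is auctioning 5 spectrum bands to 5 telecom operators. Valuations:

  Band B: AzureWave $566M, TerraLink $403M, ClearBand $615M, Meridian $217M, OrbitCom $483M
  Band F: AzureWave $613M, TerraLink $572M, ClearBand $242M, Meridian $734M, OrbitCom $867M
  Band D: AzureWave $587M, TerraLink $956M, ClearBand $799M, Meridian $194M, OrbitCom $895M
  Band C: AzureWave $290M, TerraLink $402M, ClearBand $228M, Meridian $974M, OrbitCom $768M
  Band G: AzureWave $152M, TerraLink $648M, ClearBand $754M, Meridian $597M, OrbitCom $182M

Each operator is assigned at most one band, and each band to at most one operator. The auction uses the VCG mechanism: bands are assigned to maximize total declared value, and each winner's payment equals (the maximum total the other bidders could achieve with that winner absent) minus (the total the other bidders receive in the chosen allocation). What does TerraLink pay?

TerraLink pays $75M.

Efficient allocation: AzureWave→Band B ($566M), TerraLink→Band D ($956M), ClearBand→Band G ($754M), Meridian→Band C ($974M), OrbitCom→Band F ($867M); total welfare W = $4117M.
TerraLink receives Band D at value $956M, so the others get W − 956 = $3161M.
Without TerraLink: best allocation of the remaining 4 bidders over all 5 bands is AzureWave→Band F ($613M), ClearBand→Band G ($754M), Meridian→Band C ($974M), OrbitCom→Band D ($895M), total $3236M.
VCG payment = (others' best without TerraLink) − (others' welfare with TerraLink) = 3236 − 3161 = $75M.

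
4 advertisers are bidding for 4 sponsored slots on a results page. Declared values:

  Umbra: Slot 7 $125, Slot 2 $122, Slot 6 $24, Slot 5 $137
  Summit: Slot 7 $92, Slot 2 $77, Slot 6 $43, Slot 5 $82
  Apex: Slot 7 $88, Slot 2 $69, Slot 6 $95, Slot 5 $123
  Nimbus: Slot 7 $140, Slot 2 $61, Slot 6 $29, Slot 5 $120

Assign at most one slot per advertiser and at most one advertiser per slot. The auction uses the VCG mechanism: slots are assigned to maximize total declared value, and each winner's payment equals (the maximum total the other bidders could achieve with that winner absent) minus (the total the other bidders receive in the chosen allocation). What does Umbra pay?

Umbra pays $28.

Efficient allocation: Umbra→Slot 5 ($137), Summit→Slot 2 ($77), Apex→Slot 6 ($95), Nimbus→Slot 7 ($140); total welfare W = $449.
Umbra receives Slot 5 at value $137, so the others get W − 137 = $312.
Without Umbra: best allocation of the remaining 3 bidders over all 4 slots is Summit→Slot 2 ($77), Apex→Slot 5 ($123), Nimbus→Slot 7 ($140), total $340.
VCG payment = (others' best without Umbra) − (others' welfare with Umbra) = 340 − 312 = $28.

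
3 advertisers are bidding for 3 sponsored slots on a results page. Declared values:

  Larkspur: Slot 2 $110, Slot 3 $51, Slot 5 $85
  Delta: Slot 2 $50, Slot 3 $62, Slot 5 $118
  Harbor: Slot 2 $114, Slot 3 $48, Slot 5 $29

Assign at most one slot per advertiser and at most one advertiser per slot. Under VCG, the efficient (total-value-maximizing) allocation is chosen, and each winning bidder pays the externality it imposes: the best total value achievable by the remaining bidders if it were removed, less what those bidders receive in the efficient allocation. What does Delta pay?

Delta pays $34.

Efficient allocation: Larkspur→Slot 3 ($51), Delta→Slot 5 ($118), Harbor→Slot 2 ($114); total welfare W = $283.
Delta receives Slot 5 at value $118, so the others get W − 118 = $165.
Without Delta: best allocation of the remaining 2 bidders over all 3 slots is Larkspur→Slot 5 ($85), Harbor→Slot 2 ($114), total $199.
VCG payment = (others' best without Delta) − (others' welfare with Delta) = 199 − 165 = $34.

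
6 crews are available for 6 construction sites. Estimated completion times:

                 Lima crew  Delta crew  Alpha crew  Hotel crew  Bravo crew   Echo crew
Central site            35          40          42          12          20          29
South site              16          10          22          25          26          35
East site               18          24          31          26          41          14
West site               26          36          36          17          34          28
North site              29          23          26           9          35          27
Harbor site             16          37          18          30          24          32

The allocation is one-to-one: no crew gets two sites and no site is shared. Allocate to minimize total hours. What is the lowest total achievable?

Optimal: Lima crew→West site (26 hours), Delta crew→South site (10 hours), Alpha crew→Harbor site (18 hours), Hotel crew→North site (9 hours), Bravo crew→Central site (20 hours), Echo crew→East site (14 hours) — total 26+10+18+9+20+14 = 97 hours.
Min-entry greedy (repeatedly take the single cheapest remaining cell) gives 105 hours, worse by 8.
Next-best assignment: Lima crew→East site, Delta crew→South site, Alpha crew→Harbor site, Hotel crew→North site, Bravo crew→Central site, Echo crew→West site = 103 hours.
No other one-to-one assignment undercuts 97 hours.

Min total: 97 hours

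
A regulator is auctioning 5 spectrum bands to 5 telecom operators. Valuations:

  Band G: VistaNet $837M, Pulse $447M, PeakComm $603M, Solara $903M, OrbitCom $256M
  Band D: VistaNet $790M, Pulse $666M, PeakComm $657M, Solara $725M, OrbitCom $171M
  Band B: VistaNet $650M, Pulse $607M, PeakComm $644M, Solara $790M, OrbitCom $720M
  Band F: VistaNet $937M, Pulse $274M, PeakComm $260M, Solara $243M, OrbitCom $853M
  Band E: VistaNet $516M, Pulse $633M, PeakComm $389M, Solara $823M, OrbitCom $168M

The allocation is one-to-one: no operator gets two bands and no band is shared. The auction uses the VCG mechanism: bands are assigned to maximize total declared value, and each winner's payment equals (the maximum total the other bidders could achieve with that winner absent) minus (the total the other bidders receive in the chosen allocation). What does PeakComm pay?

PeakComm pays $33M.

Efficient allocation: VistaNet→Band F ($937M), Pulse→Band E ($633M), PeakComm→Band D ($657M), Solara→Band G ($903M), OrbitCom→Band B ($720M); total welfare W = $3850M.
PeakComm receives Band D at value $657M, so the others get W − 657 = $3193M.
Without PeakComm: best allocation of the remaining 4 bidders over all 5 bands is VistaNet→Band F ($937M), Pulse→Band D ($666M), Solara→Band G ($903M), OrbitCom→Band B ($720M), total $3226M.
VCG payment = (others' best without PeakComm) − (others' welfare with PeakComm) = 3226 − 3193 = $33M.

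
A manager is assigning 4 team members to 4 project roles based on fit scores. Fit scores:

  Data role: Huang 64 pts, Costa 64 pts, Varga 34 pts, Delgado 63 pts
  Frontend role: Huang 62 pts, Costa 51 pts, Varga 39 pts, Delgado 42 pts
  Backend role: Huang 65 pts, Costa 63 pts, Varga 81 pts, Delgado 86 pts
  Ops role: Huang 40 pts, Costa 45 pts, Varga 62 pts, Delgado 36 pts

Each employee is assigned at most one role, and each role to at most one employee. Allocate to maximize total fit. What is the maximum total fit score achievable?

Maximum total: 274 pts

Treat this as an assignment problem: match each employee to one role.
Optimal: Huang→Frontend role (62 pts), Costa→Data role (64 pts), Varga→Ops role (62 pts), Delgado→Backend role (86 pts) — total 62+64+62+86 = 274 pts.
Swapping Delgado↔Huang (Delgado→Frontend role 42 pts, Huang→Backend role 65 pts) loses 41.
Checked against all permutations: 274 pts is optimal.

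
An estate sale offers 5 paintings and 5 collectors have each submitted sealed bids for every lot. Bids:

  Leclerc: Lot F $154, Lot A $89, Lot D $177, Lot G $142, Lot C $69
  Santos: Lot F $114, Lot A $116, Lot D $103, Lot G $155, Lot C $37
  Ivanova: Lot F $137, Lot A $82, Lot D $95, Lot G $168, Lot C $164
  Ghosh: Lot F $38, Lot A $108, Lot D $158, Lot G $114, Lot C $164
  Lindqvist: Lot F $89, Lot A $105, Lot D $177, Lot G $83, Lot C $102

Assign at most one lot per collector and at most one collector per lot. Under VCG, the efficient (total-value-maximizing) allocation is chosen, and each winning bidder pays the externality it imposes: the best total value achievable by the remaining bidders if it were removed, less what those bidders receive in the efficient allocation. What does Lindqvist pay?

Efficient allocation: Leclerc→Lot F ($154), Santos→Lot A ($116), Ivanova→Lot G ($168), Ghosh→Lot C ($164), Lindqvist→Lot D ($177); total welfare W = $779.
Lindqvist receives Lot D at value $177, so the others get W − 177 = $602.
Without Lindqvist: best allocation of the remaining 4 bidders over all 5 lots is Leclerc→Lot D ($177), Santos→Lot G ($155), Ivanova→Lot F ($137), Ghosh→Lot C ($164), total $633.
VCG payment = (others' best without Lindqvist) − (others' welfare with Lindqvist) = 633 − 602 = $31.

Lindqvist pays $31.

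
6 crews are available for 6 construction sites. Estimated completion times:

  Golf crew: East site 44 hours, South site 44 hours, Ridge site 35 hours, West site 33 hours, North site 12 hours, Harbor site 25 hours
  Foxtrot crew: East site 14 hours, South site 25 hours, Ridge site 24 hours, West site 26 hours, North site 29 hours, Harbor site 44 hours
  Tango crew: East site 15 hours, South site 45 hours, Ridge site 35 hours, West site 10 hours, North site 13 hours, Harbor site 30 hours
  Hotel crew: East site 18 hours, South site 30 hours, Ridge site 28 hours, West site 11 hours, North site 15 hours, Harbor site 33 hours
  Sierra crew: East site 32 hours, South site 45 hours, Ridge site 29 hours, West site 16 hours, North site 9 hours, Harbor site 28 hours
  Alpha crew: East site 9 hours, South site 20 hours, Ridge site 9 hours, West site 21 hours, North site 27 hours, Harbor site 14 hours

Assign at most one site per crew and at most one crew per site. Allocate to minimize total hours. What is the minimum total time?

Optimal: Golf crew→Harbor site (25 hours), Foxtrot crew→South site (25 hours), Tango crew→East site (15 hours), Hotel crew→West site (11 hours), Sierra crew→North site (9 hours), Alpha crew→Ridge site (9 hours) — total 25+25+15+11+9+9 = 94 hours.
Min-entry greedy (repeatedly take the single cheapest remaining cell) gives 107 hours, worse by 13.
No other one-to-one assignment undercuts 94 hours.

Min total: 94 hours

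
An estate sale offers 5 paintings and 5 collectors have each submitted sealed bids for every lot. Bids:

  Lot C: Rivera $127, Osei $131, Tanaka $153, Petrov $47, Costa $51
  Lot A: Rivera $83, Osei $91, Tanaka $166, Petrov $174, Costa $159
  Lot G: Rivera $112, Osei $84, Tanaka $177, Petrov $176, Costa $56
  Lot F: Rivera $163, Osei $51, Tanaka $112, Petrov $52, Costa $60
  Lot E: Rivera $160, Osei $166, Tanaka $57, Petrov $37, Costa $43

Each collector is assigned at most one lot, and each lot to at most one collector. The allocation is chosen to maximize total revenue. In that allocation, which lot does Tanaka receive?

Tanaka receives Lot C.

Optimal: Rivera→Lot F ($163), Osei→Lot E ($166), Tanaka→Lot C ($153), Petrov→Lot G ($176), Costa→Lot A ($159) — total 163+166+153+176+159 = $817.
Row-greedy (each collector in turn takes its best remaining lot) gives $731, worse by 86.
Next-best assignment: Rivera→Lot C, Osei→Lot E, Tanaka→Lot F, Petrov→Lot G, Costa→Lot A = $740.
Swapping Osei↔Rivera (Osei→Lot F $51, Rivera→Lot E $160) loses 118.
Checked against all permutations: $817 is optimal.
Tanaka's own top lot is Lot G ($177), but forcing Tanaka→Lot G and reassigning the rest optimally gives only $731 — worse by 86.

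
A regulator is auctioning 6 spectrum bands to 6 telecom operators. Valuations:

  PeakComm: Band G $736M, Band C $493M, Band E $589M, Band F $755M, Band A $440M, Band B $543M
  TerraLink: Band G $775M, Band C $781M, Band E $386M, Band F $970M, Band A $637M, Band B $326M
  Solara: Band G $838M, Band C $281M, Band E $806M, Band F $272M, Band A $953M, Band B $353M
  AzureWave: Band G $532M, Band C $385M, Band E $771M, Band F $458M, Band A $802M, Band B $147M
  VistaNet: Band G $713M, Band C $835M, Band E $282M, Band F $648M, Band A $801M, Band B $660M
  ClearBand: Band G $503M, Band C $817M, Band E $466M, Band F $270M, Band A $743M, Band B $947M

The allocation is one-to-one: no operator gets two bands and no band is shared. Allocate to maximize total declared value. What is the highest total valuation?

Optimal: PeakComm→Band G ($736M), TerraLink→Band F ($970M), Solara→Band A ($953M), AzureWave→Band E ($771M), VistaNet→Band C ($835M), ClearBand→Band B ($947M) — total 736+970+953+771+835+947 = $5212M.
Column-greedy (each band in turn goes to its best remaining operator) gives $4700M, worse by 512.
Swapping PeakComm↔TerraLink (PeakComm→Band F $755M, TerraLink→Band G $775M) loses 176.
Every other assignment is strictly worse.

Max total: $5212M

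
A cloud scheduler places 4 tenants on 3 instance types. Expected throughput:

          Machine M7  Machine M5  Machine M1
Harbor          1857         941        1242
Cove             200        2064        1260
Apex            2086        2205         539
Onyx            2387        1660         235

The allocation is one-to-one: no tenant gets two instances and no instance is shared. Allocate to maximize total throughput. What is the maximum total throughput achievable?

Treat this as an assignment problem: match each tenant to one instance.
Optimal: Onyx→Machine M7 (2387 ops/s), Apex→Machine M5 (2205 ops/s), Cove→Machine M1 (1260 ops/s) — total 2387+2205+1260 = 5852 ops/s.
Row-greedy (each tenant in turn takes its best remaining instance) gives 4460 ops/s, worse by 1392.
Next-best assignment: Onyx→Machine M7, Apex→Machine M5, Harbor→Machine M1 = 5834 ops/s.
Swapping Onyx↔Apex (Onyx→Machine M5 1660 ops/s, Apex→Machine M7 2086 ops/s) loses 846.

Max total: 5852 ops/s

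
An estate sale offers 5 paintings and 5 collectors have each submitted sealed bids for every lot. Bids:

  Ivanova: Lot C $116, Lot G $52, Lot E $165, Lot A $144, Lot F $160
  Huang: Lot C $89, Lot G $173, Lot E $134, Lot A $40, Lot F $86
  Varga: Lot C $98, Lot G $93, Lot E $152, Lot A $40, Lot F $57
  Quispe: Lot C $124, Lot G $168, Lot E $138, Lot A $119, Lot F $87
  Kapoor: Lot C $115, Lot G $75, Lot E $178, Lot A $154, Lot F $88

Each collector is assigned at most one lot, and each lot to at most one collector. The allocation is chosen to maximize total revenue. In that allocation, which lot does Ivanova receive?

This is a one-to-one assignment (maximum-weight bipartite matching).
Optimal: Ivanova→Lot F ($160), Huang→Lot G ($173), Varga→Lot E ($152), Quispe→Lot C ($124), Kapoor→Lot A ($154) — total 160+173+152+124+154 = $763.
Row-greedy (each collector in turn takes its best remaining lot) gives $643, worse by 120.
Next-best assignment: Ivanova→Lot F, Huang→Lot G, Varga→Lot C, Quispe→Lot A, Kapoor→Lot E = $728.
Swapping Ivanova↔Varga (Ivanova→Lot E $165, Varga→Lot F $57) loses 90.
Ivanova's own top lot is Lot E ($165), but forcing Ivanova→Lot E and reassigning the rest optimally gives only $677 — worse by 86.

Ivanova receives Lot F.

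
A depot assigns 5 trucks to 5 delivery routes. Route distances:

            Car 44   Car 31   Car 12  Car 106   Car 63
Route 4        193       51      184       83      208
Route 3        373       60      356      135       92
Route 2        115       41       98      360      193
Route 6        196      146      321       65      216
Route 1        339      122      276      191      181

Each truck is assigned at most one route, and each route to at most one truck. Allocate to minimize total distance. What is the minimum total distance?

This is a one-to-one assignment (minimum-cost bipartite matching).
Optimal: Car 44→Route 4 (193 km), Car 31→Route 1 (122 km), Car 12→Route 2 (98 km), Car 106→Route 6 (65 km), Car 63→Route 3 (92 km) — total 193+122+98+65+92 = 570 km.
Row-greedy (each truck in turn takes its cheapest remaining route) gives 599 km, worse by 29.
Next-best assignment: Car 44→Route 2, Car 31→Route 1, Car 12→Route 4, Car 106→Route 6, Car 63→Route 3 = 578 km.
Swapping Car 31↔Car 12 (Car 31→Route 2 41 km, Car 12→Route 1 276 km) adds 97.

Minimum total: 570 km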